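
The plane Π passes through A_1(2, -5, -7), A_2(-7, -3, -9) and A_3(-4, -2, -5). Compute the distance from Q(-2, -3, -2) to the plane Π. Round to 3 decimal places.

1.571

A_1A_2 = (-9, 2, -2), A_1A_3 = (-6, 3, 2); a normal to Π is A_1A_2 × A_1A_3 = (10, 30, -15).
Using A_1: Π has equation 10x + 30y - 15z = -25.
n·Q − d = (10)·(-2) + (30)·(-3) + (-15)·(-2) − (-25) = -55; |n| = √1225.
Distance = |-55| / √1225 = 55/√1225 ≈ 1.571.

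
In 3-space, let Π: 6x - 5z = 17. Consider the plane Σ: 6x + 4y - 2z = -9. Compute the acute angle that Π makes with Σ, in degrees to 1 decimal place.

38.1

cos θ = |n₁·n₂| / (|n₁||n₂|) = |46| / (√61 · √56).
θ = arccos(0.78704) ≈ 38.1°.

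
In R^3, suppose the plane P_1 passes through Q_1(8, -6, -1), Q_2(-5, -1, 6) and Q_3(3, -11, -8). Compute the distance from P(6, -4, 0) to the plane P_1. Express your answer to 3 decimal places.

Q_1Q_2 = (-13, 5, 7), Q_1Q_3 = (-5, -5, -7); a normal to P_1 is Q_1Q_2 × Q_1Q_3 = (0, -126, 90).
Using Q_1: P_1 has equation -126y + 90z = 666.
n·P − d = (0)·(6) + (-126)·(-4) + (90)·(0) − 666 = -162; |n| = √23976.
Distance = |-162| / √23976 = 162/√23976 ≈ 1.046.

1.046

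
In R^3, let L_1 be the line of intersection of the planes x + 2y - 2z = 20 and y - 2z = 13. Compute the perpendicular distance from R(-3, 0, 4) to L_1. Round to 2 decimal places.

10.34

Direction of L_1: (1, 2, -2) × (0, 1, -2) = (-2, 2, 1).
A point on L_1: solving the two plane equations with x = 8 gives (8, -1, -7).
Taking (8, -1, -7) on L_1 with direction v = (-2, 2, 1): w = R − (8, -1, -7) = (-11, 1, 11), and w × v = (-21, -11, -20).
Distance = |w × v| / |v| = √962 / √9 ≈ 10.34.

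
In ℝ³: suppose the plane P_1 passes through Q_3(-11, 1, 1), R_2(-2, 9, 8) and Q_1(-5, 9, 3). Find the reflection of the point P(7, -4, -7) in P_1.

Q_3R_2 = (9, 8, 7), Q_3Q_1 = (6, 8, 2); a normal to P_1 is Q_3R_2 × Q_3Q_1 = (-40, 24, 24).
Using Q_3: P_1 has equation -40x + 24y + 24z = 488.
λ = (n·P − d)/|n|² = (-544 − 488)/2752 = -3/8.
Reflection = P − 2λn = (7, -4, -7) − (-3/4)·(-40, 24, 24) = (-23, 14, 11).

(-23, 14, 11)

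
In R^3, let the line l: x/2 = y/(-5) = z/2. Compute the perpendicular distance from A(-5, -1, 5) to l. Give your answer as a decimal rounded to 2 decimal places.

l has direction (2, -5, 2) through (0, 0, 0).
Taking (0, 0, 0) on l with direction v = (2, -5, 2): w = A − (0, 0, 0) = (-5, -1, 5), and w × v = (23, 20, 27).
Distance = |w × v| / |v| = √1658 / √33 ≈ 7.09.

7.09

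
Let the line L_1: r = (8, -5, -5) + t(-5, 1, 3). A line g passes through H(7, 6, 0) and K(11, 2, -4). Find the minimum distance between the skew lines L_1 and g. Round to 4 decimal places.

0.8165

A direction vector for g is K − H = (4, -4, -4).
Common perpendicular direction n = (-5, 1, 3) × (4, -4, -4) = (8, -8, 16).
With w = (7, 6, 0) − (8, -5, -5) = (-1, 11, 5), w · n = -16.
Distance = |w · n| / |n| = |-16| / √384 ≈ 0.8165.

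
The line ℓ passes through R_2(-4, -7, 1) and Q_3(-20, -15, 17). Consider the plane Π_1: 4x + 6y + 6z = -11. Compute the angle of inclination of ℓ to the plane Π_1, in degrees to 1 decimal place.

4.1

A direction vector for ℓ is Q_3 − R_2 = (-16, -8, 16).
sin θ = |n·v| / (|n||v|) = |-16| / (√88 · √576) = 0.07107.
θ ≈ 4.1°.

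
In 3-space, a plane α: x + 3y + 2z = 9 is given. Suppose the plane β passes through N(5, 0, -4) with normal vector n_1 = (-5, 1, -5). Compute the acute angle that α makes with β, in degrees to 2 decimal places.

63.31

β: n_1·r = n_1·N gives -5x + y - 5z = -5.
cos θ = |n₁·n₂| / (|n₁||n₂|) = |-12| / (√14 · √51).
θ = arccos(0.44909) ≈ 63.31°.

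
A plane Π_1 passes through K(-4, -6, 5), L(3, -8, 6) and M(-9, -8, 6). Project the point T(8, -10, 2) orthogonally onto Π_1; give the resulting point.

(8, -8, 6)

KL = (7, -2, 1), KM = (-5, -2, 1); a normal to Π_1 is KL × KM = (0, -12, -24).
Using K: Π_1 has equation -12y - 24z = -48.
Foot = T − λn with λ = (n·T − d)/|n|² = (72 − (-48))/720 = 1/6.
Foot = (8, -10, 2) − (1/6)·(0, -12, -24) = (8, -8, 6).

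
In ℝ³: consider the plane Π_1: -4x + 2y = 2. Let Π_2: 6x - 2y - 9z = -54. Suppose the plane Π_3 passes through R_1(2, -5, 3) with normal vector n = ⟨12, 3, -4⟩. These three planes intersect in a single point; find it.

(1, 3, 6)

Π_3: n·r = n·R_1 gives 12x + 3y - 4z = -3.
Solving the 3×3 linear system -4x + 2y = 2, 6x - 2y - 9z = -54, 12x + 3y - 4z = -3 (e.g. by elimination or Cramer's rule, determinant = -308) gives (1, 3, 6).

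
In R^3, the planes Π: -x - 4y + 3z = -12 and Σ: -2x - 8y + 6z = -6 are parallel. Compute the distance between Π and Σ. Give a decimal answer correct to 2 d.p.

1.77

Rescale Σ by 1/2: -x - 4y + 3z = -3. Then distance = |-12 − (-3)| / √26 ≈ 1.77.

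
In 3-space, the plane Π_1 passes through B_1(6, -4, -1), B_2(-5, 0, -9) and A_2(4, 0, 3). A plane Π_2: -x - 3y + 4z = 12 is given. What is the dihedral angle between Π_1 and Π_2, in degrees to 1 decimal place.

30.7

B_1B_2 = (-11, 4, -8), B_1A_2 = (-2, 4, 4); a normal to Π_1 is B_1B_2 × B_1A_2 = (48, 60, -36).
Using B_1: Π_1 has equation 48x + 60y - 36z = 84.
cos θ = |n₁·n₂| / (|n₁||n₂|) = |-372| / (√7200 · √26).
θ = arccos(0.85979) ≈ 30.7°.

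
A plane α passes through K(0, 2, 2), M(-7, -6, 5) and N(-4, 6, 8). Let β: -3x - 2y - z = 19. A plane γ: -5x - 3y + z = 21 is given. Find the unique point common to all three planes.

KM = (-7, -8, 3), KN = (-4, 4, 6); a normal to α is KM × KN = (-60, 30, -60).
Using K: α has equation -60x + 30y - 60z = -60.
Solving the 3×3 linear system -60x + 30y - 60z = -60, -3x - 2y - z = 19, -5x - 3y + z = 21 (e.g. by elimination or Cramer's rule, determinant = 600) gives (0, -8, -3).

(0, -8, -3)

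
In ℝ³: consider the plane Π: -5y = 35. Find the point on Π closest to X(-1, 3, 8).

Foot = X − λn with λ = (n·X − d)/|n|² = (-15 − 35)/25 = -2.
Foot = (-1, 3, 8) − (-2)·(0, -5, 0) = (-1, -7, 8).

(-1, -7, 8)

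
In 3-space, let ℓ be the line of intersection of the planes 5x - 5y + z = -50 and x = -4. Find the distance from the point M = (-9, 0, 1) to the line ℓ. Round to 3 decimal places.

7.872

Direction of ℓ: (5, -5, 1) × (1, 0, 0) = (0, 1, 5).
A point on ℓ: solving the two plane equations with y = 5 gives (-4, 5, -5).
Taking (-4, 5, -5) on ℓ with direction v = (0, 1, 5): w = M − (-4, 5, -5) = (-5, -5, 6), and w × v = (-31, 25, -5).
Distance = |w × v| / |v| = √1611 / √26 ≈ 7.872.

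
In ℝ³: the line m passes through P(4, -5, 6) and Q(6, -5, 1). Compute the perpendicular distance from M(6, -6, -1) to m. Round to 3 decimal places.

A direction vector for m is Q − P = (2, 0, -5).
Taking (4, -5, 6) on m with direction v = (2, 0, -5): w = M − (4, -5, 6) = (2, -1, -7), and w × v = (5, -4, 2).
Distance = |w × v| / |v| = √45 / √29 ≈ 1.246.

1.246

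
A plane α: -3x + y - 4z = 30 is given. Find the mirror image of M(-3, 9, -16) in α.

λ = (n·M − d)/|n|² = (82 − 30)/26 = 2.
Reflection = M − 2λn = (-3, 9, -16) − 4·(-3, 1, -4) = (9, 5, 0).

(9, 5, 0)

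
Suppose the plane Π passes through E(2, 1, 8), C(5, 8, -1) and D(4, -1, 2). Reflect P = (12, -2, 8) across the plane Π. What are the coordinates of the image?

EC = (3, 7, -9), ED = (2, -2, -6); a normal to Π is EC × ED = (-60, 0, -20).
Using E: Π has equation -60x - 20z = -280.
λ = (n·P − d)/|n|² = (-880 − (-280))/4000 = -3/20.
Reflection = P − 2λn = (12, -2, 8) − (-3/10)·(-60, 0, -20) = (-6, -2, 2).

(-6, -2, 2)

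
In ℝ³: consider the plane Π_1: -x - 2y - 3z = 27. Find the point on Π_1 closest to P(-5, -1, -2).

(-6, -3, -5)

Foot = P − λn with λ = (n·P − d)/|n|² = (13 − 27)/14 = -1.
Foot = (-5, -1, -2) − (-1)·(-1, -2, -3) = (-6, -3, -5).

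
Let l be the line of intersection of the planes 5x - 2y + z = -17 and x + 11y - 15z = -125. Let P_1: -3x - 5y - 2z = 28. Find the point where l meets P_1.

(-6, -4, 5)

Direction of l: (5, -2, 1) × (1, 11, -15) = (19, 76, 57).
A point on l: solving the two plane equations with x = -10 gives (-10, -20, -7).
Substitute r = (-10, -20, -7) + t(19, 76, 57) into the plane: 144 + (-551)t = 28, so t = 4/19.
Intersection: (-10, -20, -7) + (4/19)·(19, 76, 57) = (-6, -4, 5).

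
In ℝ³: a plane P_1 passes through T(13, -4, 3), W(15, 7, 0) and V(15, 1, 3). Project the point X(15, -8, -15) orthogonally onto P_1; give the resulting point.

TW = (2, 11, -3), TV = (2, 5, 0); a normal to P_1 is TW × TV = (15, -6, -12).
Using T: P_1 has equation 15x - 6y - 12z = 183.
Foot = X − λn with λ = (n·X − d)/|n|² = (453 − 183)/405 = 2/3.
Foot = (15, -8, -15) − (2/3)·(15, -6, -12) = (5, -4, -7).

(5, -4, -7)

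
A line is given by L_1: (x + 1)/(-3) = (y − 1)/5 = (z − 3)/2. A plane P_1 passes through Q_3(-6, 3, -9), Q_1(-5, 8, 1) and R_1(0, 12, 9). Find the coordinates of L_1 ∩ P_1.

L_1 has direction (-3, 5, 2) through (-1, 1, 3).
Q_3Q_1 = (1, 5, 10), Q_3R_1 = (6, 9, 18); a normal to P_1 is Q_3Q_1 × Q_3R_1 = (0, 42, -21).
Using Q_3: P_1 has equation 42y - 21z = 315.
Substitute r = (-1, 1, 3) + t(-3, 5, 2) into the plane: -21 + 168t = 315, so t = 2.
Intersection: (-1, 1, 3) + 2·(-3, 5, 2) = (-7, 11, 7).

(-7, 11, 7)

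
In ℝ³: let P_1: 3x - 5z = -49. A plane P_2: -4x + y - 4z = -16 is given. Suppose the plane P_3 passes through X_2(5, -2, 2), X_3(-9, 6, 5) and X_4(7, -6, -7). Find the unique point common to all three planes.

(-3, 4, 8)

X_2X_3 = (-14, 8, 3), X_2X_4 = (2, -4, -9); a normal to P_3 is X_2X_3 × X_2X_4 = (-60, -120, 40).
Using X_2: P_3 has equation -60x - 120y + 40z = 20.
Solving the 3×3 linear system 3x - 5z = -49, -4x + y - 4z = -16, -60x - 120y + 40z = 20 (e.g. by elimination or Cramer's rule, determinant = -4020) gives (-3, 4, 8).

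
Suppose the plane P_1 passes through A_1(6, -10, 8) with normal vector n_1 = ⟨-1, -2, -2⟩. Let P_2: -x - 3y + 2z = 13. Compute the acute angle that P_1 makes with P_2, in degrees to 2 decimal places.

P_1: n_1·r = n_1·A_1 gives -x - 2y - 2z = -2.
cos θ = |n₁·n₂| / (|n₁||n₂|) = |3| / (√9 · √14).
θ = arccos(0.26726) ≈ 74.50°.

74.50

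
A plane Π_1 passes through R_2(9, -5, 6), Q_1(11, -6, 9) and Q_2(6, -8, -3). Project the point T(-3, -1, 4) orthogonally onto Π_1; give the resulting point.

(3, 2, 1)

R_2Q_1 = (2, -1, 3), R_2Q_2 = (-3, -3, -9); a normal to Π_1 is R_2Q_1 × R_2Q_2 = (18, 9, -9).
Using R_2: Π_1 has equation 18x + 9y - 9z = 63.
Foot = T − λn with λ = (n·T − d)/|n|² = (-99 − 63)/486 = -1/3.
Foot = (-3, -1, 4) − (-1/3)·(18, 9, -9) = (3, 2, 1).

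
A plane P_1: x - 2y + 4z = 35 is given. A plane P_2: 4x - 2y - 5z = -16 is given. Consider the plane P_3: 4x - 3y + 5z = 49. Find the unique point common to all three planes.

(1, -5, 6)

Solving the 3×3 linear system x - 2y + 4z = 35, 4x - 2y - 5z = -16, 4x - 3y + 5z = 49 (e.g. by elimination or Cramer's rule, determinant = 39) gives (1, -5, 6).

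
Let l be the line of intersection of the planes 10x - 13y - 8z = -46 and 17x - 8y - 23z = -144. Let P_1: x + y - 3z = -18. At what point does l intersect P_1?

Direction of l: (10, -13, -8) × (17, -8, -23) = (235, 94, 141).
A point on l: solving the two plane equations with x = -14 gives (-14, -6, -2).
Substitute r = (-14, -6, -2) + t(235, 94, 141) into the plane: -14 + (-94)t = -18, so t = 2/47.
Intersection: (-14, -6, -2) + (2/47)·(235, 94, 141) = (-4, -2, 4).

(-4, -2, 4)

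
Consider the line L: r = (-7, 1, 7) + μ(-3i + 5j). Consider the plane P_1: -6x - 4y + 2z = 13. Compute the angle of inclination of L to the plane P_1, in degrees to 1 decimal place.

sin θ = |n·v| / (|n||v|) = |-2| / (√56 · √34) = 0.04583.
θ ≈ 2.6°.

2.6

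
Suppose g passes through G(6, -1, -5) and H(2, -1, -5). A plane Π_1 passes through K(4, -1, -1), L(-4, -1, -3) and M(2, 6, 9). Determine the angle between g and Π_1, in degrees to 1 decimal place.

7.9

A direction vector for g is H − G = (-4, 0, 0).
KL = (-8, 0, -2), KM = (-2, 7, 10); a normal to Π_1 is KL × KM = (14, 84, -56).
Using K: Π_1 has equation 14x + 84y - 56z = 28.
sin θ = |n·v| / (|n||v|) = |-56| / (√10388 · √16) = 0.13736.
θ ≈ 7.9°.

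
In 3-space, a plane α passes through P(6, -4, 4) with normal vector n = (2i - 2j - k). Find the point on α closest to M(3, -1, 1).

α: n·r = n·P gives 2x - 2y - z = 16.
Foot = M − λn with λ = (n·M − d)/|n|² = (7 − 16)/9 = -1.
Foot = (3, -1, 1) − (-1)·(2, -2, -1) = (5, -3, 0).

(5, -3, 0)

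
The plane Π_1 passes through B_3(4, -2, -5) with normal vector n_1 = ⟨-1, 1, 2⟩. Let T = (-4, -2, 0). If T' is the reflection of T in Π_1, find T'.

Π_1: n_1·r = n_1·B_3 gives -x + y + 2z = -16.
λ = (n·T − d)/|n|² = (2 − (-16))/6 = 3.
Reflection = T − 2λn = (-4, -2, 0) − 6·(-1, 1, 2) = (2, -8, -12).

(2, -8, -12)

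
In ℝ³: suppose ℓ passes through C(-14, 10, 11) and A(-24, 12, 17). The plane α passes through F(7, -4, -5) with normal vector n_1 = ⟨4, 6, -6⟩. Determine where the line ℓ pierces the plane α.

(1, 7, 2)

A direction vector for ℓ is A − C = (-10, 2, 6).
α: n_1·r = n_1·F gives 4x + 6y - 6z = 34.
Substitute r = (-14, 10, 11) + t(-10, 2, 6) into the plane: -62 + (-64)t = 34, so t = -3/2.
Intersection: (-14, 10, 11) + (-3/2)·(-10, 2, 6) = (1, 7, 2).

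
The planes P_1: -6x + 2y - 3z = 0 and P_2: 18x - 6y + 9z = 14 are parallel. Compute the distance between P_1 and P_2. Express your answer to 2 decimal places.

Rescale P_2 by 1/(-3): -6x + 2y - 3z = -14/3. Then distance = |0 − (-14/3)| / √49 ≈ 0.67.

0.67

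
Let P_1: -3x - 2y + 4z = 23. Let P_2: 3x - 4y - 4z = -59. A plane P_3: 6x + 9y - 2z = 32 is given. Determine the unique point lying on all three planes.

Solving the 3×3 linear system -3x - 2y + 4z = 23, 3x - 4y - 4z = -59, 6x + 9y - 2z = 32 (e.g. by elimination or Cramer's rule, determinant = 108) gives (-1, 6, 8).

(-1, 6, 8)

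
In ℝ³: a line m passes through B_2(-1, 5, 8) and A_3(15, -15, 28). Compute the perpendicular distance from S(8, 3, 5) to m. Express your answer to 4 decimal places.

8.9129

A direction vector for m is A_3 − B_2 = (16, -20, 20).
Taking (-1, 5, 8) on m with direction v = (16, -20, 20): w = S − (-1, 5, 8) = (9, -2, -3), and w × v = (-100, -228, -148).
Distance = |w × v| / |v| = √83888 / √1056 ≈ 8.9129.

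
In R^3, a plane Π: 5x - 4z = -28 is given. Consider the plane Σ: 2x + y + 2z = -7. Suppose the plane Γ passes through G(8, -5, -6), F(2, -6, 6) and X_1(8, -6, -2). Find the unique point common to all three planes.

GF = (-6, -1, 12), GX_1 = (0, -1, 4); a normal to Γ is GF × GX_1 = (8, 24, 6).
Using G: Γ has equation 8x + 24y + 6z = -92.
Solving the 3×3 linear system 5x - 4z = -28, 2x + y + 2z = -7, 8x + 24y + 6z = -92 (e.g. by elimination or Cramer's rule, determinant = -370) gives (-4, -3, 2).

(-4, -3, 2)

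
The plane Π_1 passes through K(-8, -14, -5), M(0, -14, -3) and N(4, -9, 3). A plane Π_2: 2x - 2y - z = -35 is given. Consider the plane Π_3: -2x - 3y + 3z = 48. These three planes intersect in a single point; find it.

(-12, 1, 9)

KM = (8, 0, 2), KN = (12, 5, 8); a normal to Π_1 is KM × KN = (-10, -40, 40).
Using K: Π_1 has equation -10x - 40y + 40z = 440.
Solving the 3×3 linear system -10x - 40y + 40z = 440, 2x - 2y - z = -35, -2x - 3y + 3z = 48 (e.g. by elimination or Cramer's rule, determinant = -150) gives (-12, 1, 9).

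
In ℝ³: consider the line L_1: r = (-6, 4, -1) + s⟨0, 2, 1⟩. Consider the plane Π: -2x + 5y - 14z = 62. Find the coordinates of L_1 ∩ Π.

Substitute r = (-6, 4, -1) + t(0, 2, 1) into the plane: 46 + (-4)t = 62, so t = -4.
Intersection: (-6, 4, -1) + (-4)·(0, 2, 1) = (-6, -4, -5).

(-6, -4, -5)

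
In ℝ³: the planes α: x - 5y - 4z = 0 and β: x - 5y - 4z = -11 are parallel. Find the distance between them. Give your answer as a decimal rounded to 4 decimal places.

Same normal n = (1, -5, -4) with |n| = √42; distance = |0 − (-11)| / |n| = 11/√42 ≈ 1.6973.

1.6973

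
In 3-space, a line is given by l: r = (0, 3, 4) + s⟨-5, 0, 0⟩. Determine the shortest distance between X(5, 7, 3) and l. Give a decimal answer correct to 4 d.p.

Taking (0, 3, 4) on l with direction v = (-5, 0, 0): w = X − (0, 3, 4) = (5, 4, -1), and w × v = (0, 5, 20).
Distance = |w × v| / |v| = √425 / √25 ≈ 4.1231.

4.1231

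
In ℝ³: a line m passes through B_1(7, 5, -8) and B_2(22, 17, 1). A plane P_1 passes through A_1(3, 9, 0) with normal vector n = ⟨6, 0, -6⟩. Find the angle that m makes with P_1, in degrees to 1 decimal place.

11.5

A direction vector for m is B_2 − B_1 = (15, 12, 9).
P_1: n·r = n·A_1 gives 6x - 6z = 18.
sin θ = |n·v| / (|n||v|) = |36| / (√72 · √450) = 0.20000.
θ ≈ 11.5°.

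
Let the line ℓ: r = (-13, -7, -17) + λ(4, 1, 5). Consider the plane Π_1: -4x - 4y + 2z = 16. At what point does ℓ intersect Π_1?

(-1, -4, -2)

Substitute r = (-13, -7, -17) + t(4, 1, 5) into the plane: 46 + (-10)t = 16, so t = 3.
Intersection: (-13, -7, -17) + 3·(4, 1, 5) = (-1, -4, -2).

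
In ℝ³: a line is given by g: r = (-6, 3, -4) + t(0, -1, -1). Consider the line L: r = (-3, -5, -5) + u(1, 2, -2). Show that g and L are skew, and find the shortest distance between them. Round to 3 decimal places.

Common perpendicular direction n = (0, -1, -1) × (1, 2, -2) = (4, -1, 1).
With w = (-3, -5, -5) − (-6, 3, -4) = (3, -8, -1), w · n = 19.
Since n ≠ 0 the lines are not parallel, and w · n = 19 ≠ 0 so they do not intersect; hence they are skew.
Distance = |w · n| / |n| = |19| / √18 ≈ 4.478.

4.478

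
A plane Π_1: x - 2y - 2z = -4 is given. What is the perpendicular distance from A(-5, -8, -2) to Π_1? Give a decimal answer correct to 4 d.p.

6.3333

n·A − d = (1)·(-5) + (-2)·(-8) + (-2)·(-2) − (-4) = 19; |n| = √9.
Distance = |19| / √9 = 19/√9 ≈ 6.3333.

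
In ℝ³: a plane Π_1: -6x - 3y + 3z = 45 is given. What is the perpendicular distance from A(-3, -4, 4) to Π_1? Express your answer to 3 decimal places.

n·A − d = (-6)·(-3) + (-3)·(-4) + (3)·(4) − 45 = -3; |n| = √54.
Distance = |-3| / √54 = 3/√54 ≈ 0.408.

0.408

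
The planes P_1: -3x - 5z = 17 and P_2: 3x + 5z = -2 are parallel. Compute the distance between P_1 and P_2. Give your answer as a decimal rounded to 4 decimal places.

Rescale P_2 by 1/(-1): -3x - 5z = 2. Then distance = |17 − 2| / √34 ≈ 2.5725.

2.5725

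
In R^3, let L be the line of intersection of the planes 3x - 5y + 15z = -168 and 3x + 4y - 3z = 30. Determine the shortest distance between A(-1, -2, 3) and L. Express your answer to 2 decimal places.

13.68

Direction of L: (3, -5, 15) × (3, 4, -3) = (-45, 54, 27).
A point on L: solving the two plane equations with x = -11 gives (-11, 12, -5).
Taking (-11, 12, -5) on L with direction v = (-45, 54, 27): w = A − (-11, 12, -5) = (10, -14, 8), and w × v = (-810, -630, -90).
Distance = |w × v| / |v| = √1061100 / √5670 ≈ 13.68.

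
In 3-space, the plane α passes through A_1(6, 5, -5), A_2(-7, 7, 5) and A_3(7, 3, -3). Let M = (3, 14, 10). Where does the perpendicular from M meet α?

A_1A_2 = (-13, 2, 10), A_1A_3 = (1, -2, 2); a normal to α is A_1A_2 × A_1A_3 = (24, 36, 24).
Using A_1: α has equation 24x + 36y + 24z = 204.
Foot = M − λn with λ = (n·M − d)/|n|² = (816 − 204)/2448 = 1/4.
Foot = (3, 14, 10) − (1/4)·(24, 36, 24) = (-3, 5, 4).

(-3, 5, 4)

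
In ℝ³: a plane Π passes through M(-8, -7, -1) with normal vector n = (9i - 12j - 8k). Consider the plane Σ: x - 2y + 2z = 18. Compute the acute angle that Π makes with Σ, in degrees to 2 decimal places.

70.53

Π: n·r = n·M gives 9x - 12y - 8z = 20.
cos θ = |n₁·n₂| / (|n₁||n₂|) = |17| / (√289 · √9).
θ = arccos(0.33333) ≈ 70.53°.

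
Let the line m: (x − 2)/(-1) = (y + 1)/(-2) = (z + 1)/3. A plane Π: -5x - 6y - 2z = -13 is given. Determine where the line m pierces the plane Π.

m has direction (-1, -2, 3) through (2, -1, -1).
Substitute r = (2, -1, -1) + t(-1, -2, 3) into the plane: -2 + 11t = -13, so t = -1.
Intersection: (2, -1, -1) + (-1)·(-1, -2, 3) = (3, 1, -4).

(3, 1, -4)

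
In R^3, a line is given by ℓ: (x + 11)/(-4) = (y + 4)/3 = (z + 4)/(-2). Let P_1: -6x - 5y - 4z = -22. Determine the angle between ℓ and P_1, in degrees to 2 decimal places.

21.09

ℓ has direction (-4, 3, -2) through (-11, -4, -4).
sin θ = |n·v| / (|n||v|) = |17| / (√77 · √29) = 0.35975.
θ ≈ 21.09°.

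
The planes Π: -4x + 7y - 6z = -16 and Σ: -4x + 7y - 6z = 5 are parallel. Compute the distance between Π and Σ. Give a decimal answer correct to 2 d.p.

2.09

Same normal n = (-4, 7, -6) with |n| = √101; distance = |-16 − 5| / |n| = 21/√101 ≈ 2.09.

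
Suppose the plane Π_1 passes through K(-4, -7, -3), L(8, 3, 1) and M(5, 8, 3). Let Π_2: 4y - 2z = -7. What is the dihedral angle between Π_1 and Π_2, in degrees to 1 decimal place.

KL = (12, 10, 4), KM = (9, 15, 6); a normal to Π_1 is KL × KM = (0, -36, 90).
Using K: Π_1 has equation -36y + 90z = -18.
cos θ = |n₁·n₂| / (|n₁||n₂|) = |-324| / (√9396 · √20).
θ = arccos(0.74741) ≈ 41.6°.

41.6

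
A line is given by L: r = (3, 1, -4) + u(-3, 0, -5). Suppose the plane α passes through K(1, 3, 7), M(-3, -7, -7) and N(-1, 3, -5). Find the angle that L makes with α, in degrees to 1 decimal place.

21.2

KM = (-4, -10, -14), KN = (-2, 0, -12); a normal to α is KM × KN = (120, -20, -20).
Using K: α has equation 120x - 20y - 20z = -80.
sin θ = |n·v| / (|n||v|) = |-260| / (√15200 · √34) = 0.36167.
θ ≈ 21.2°.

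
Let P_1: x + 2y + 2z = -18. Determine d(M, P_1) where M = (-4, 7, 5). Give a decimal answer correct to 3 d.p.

12.667

n·M − d = (1)·(-4) + (2)·(7) + (2)·(5) − (-18) = 38; |n| = √9.
Distance = |38| / √9 = 38/√9 ≈ 12.667.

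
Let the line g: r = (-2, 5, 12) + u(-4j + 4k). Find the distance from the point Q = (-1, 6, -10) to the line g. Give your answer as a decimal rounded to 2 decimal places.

Taking (-2, 5, 12) on g with direction v = (0, -4, 4): w = Q − (-2, 5, 12) = (1, 1, -22), and w × v = (-84, -4, -4).
Distance = |w × v| / |v| = √7088 / √32 ≈ 14.88.

14.88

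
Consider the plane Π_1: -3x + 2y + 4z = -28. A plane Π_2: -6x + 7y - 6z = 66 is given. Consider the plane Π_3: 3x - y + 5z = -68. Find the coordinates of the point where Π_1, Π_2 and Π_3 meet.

Solving the 3×3 linear system -3x + 2y + 4z = -28, -6x + 7y - 6z = 66, 3x - y + 5z = -68 (e.g. by elimination or Cramer's rule, determinant = -123) gives (-8, -6, -10).

(-8, -6, -10)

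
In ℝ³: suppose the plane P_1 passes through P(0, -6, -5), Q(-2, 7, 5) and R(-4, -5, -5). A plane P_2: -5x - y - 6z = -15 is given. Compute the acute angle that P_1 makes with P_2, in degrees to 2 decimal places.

65.70

PQ = (-2, 13, 10), PR = (-4, 1, 0); a normal to P_1 is PQ × PR = (-10, -40, 50).
Using P: P_1 has equation -10x - 40y + 50z = -10.
cos θ = |n₁·n₂| / (|n₁||n₂|) = |-210| / (√4200 · √62).
θ = arccos(0.41153) ≈ 65.70°.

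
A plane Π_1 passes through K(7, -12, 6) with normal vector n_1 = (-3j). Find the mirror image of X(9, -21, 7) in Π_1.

Π_1: n_1·r = n_1·K gives -3y = 36.
λ = (n·X − d)/|n|² = (63 − 36)/9 = 3.
Reflection = X − 2λn = (9, -21, 7) − 6·(0, -3, 0) = (9, -3, 7).

(9, -3, 7)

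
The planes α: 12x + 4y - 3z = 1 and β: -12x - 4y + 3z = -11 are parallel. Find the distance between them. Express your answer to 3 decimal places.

Rescale β by 1/(-1): 12x + 4y - 3z = 11. Then distance = |1 − 11| / √169 ≈ 0.769.

0.769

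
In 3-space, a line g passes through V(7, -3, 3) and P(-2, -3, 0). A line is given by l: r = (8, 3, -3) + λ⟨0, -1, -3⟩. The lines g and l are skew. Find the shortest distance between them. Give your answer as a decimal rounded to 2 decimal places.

7.65

A direction vector for g is P − V = (-9, 0, -3).
Common perpendicular direction n = (-9, 0, -3) × (0, -1, -3) = (-3, -27, 9).
With w = (8, 3, -3) − (7, -3, 3) = (1, 6, -6), w · n = -219.
Distance = |w · n| / |n| = |-219| / √819 ≈ 7.65.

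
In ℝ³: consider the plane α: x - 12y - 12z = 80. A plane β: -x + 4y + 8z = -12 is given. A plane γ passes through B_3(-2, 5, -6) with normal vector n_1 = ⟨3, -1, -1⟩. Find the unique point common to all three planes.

γ: n_1·r = n_1·B_3 gives 3x - y - z = -5.
Solving the 3×3 linear system x - 12y - 12z = 80, -x + 4y + 8z = -12, 3x - y - z = -5 (e.g. by elimination or Cramer's rule, determinant = -140) gives (-4, -10, 3).

(-4, -10, 3)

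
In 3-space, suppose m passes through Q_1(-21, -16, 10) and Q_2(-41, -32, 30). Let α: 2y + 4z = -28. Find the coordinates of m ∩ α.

A direction vector for m is Q_2 − Q_1 = (-20, -16, 20).
Substitute r = (-21, -16, 10) + t(-20, -16, 20) into the plane: 8 + 48t = -28, so t = -3/4.
Intersection: (-21, -16, 10) + (-3/4)·(-20, -16, 20) = (-6, -4, -5).

(-6, -4, -5)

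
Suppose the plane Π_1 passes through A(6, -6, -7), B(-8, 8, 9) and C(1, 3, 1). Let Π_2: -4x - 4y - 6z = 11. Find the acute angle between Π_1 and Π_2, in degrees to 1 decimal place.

55.5

AB = (-14, 14, 16), AC = (-5, 9, 8); a normal to Π_1 is AB × AC = (-32, 32, -56).
Using A: Π_1 has equation -32x + 32y - 56z = 8.
cos θ = |n₁·n₂| / (|n₁||n₂|) = |336| / (√5184 · √68).
θ = arccos(0.56592) ≈ 55.5°.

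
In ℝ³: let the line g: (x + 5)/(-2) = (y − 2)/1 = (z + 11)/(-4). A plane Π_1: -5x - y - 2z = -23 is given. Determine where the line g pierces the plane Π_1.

(3, -2, 5)

g has direction (-2, 1, -4) through (-5, 2, -11).
Substitute r = (-5, 2, -11) + t(-2, 1, -4) into the plane: 45 + 17t = -23, so t = -4.
Intersection: (-5, 2, -11) + (-4)·(-2, 1, -4) = (3, -2, 5).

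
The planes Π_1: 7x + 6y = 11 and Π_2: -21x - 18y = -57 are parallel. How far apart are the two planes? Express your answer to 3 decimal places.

Rescale Π_2 by 1/(-3): 7x + 6y = 19. Then distance = |11 − 19| / √85 ≈ 0.868.

0.868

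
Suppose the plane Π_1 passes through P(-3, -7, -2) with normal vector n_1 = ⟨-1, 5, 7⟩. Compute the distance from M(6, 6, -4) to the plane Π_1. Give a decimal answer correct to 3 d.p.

4.850

Π_1: n_1·r = n_1·P gives -x + 5y + 7z = -46.
n·M − d = (-1)·(6) + (5)·(6) + (7)·(-4) − (-46) = 42; |n| = √75.
Distance = |42| / √75 = 42/√75 ≈ 4.850.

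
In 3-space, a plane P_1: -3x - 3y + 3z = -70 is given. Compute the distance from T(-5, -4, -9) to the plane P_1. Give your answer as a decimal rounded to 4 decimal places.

13.4715

n·T − d = (-3)·(-5) + (-3)·(-4) + (3)·(-9) − (-70) = 70; |n| = √27.
Distance = |70| / √27 = 70/√27 ≈ 13.4715.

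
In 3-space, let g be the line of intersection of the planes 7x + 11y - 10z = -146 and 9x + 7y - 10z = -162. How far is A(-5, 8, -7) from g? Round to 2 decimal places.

Direction of g: (7, 11, -10) × (9, 7, -10) = (-40, -20, -50).
A point on g: solving the two plane equations with x = -8 gives (-8, 0, 9).
Taking (-8, 0, 9) on g with direction v = (-40, -20, -50): w = A − (-8, 0, 9) = (3, 8, -16), and w × v = (-720, 790, 260).
Distance = |w × v| / |v| = √1210100 / √4500 ≈ 16.40.

16.40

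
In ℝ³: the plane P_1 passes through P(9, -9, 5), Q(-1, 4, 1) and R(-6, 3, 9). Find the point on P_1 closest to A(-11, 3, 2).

(-7, 7, 5)

PQ = (-10, 13, -4), PR = (-15, 12, 4); a normal to P_1 is PQ × PR = (100, 100, 75).
Using P: P_1 has equation 100x + 100y + 75z = 375.
Foot = A − λn with λ = (n·A − d)/|n|² = (-650 − 375)/25625 = -1/25.
Foot = (-11, 3, 2) − (-1/25)·(100, 100, 75) = (-7, 7, 5).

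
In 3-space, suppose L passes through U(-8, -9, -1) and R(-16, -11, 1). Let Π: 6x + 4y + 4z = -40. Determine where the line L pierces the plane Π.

A direction vector for L is R − U = (-8, -2, 2).
Substitute r = (-8, -9, -1) + t(-8, -2, 2) into the plane: -88 + (-48)t = -40, so t = -1.
Intersection: (-8, -9, -1) + (-1)·(-8, -2, 2) = (0, -7, -3).

(0, -7, -3)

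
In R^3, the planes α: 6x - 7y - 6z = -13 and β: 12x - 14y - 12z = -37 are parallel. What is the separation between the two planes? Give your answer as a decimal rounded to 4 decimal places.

Rescale β by 1/2: 6x - 7y - 6z = -37/2. Then distance = |-13 − (-37/2)| / √121 ≈ 0.5000.

0.5000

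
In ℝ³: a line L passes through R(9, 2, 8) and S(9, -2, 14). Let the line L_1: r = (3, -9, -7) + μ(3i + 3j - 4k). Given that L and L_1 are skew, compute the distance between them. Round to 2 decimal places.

16.85

A direction vector for L is S − R = (0, -4, 6).
Common perpendicular direction n = (0, -4, 6) × (3, 3, -4) = (-2, 18, 12).
With w = (3, -9, -7) − (9, 2, 8) = (-6, -11, -15), w · n = -366.
Distance = |w · n| / |n| = |-366| / √472 ≈ 16.85.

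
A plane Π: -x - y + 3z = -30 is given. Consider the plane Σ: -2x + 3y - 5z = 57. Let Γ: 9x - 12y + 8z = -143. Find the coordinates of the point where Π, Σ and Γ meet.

(1, 8, -7)

Solving the 3×3 linear system -x - y + 3z = -30, -2x + 3y - 5z = 57, 9x - 12y + 8z = -143 (e.g. by elimination or Cramer's rule, determinant = 56) gives (1, 8, -7).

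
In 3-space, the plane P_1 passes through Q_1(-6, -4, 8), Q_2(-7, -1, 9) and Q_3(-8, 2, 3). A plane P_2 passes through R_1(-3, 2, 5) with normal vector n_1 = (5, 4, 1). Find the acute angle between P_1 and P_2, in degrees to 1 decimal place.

Q_1Q_2 = (-1, 3, 1), Q_1Q_3 = (-2, 6, -5); a normal to P_1 is Q_1Q_2 × Q_1Q_3 = (-21, -7, 0).
Using Q_1: P_1 has equation -21x - 7y = 154.
P_2: n_1·r = n_1·R_1 gives 5x + 4y + z = -2.
cos θ = |n₁·n₂| / (|n₁||n₂|) = |-133| / (√490 · √42).
θ = arccos(0.92711) ≈ 22.0°.

22.0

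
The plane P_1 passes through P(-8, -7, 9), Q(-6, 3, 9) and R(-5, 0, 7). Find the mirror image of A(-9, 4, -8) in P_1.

PQ = (2, 10, 0), PR = (3, 7, -2); a normal to P_1 is PQ × PR = (-20, 4, -16).
Using P: P_1 has equation -20x + 4y - 16z = -12.
λ = (n·A − d)/|n|² = (324 − (-12))/672 = 1/2.
Reflection = A − 2λn = (-9, 4, -8) − 1·(-20, 4, -16) = (11, 0, 8).

(11, 0, 8)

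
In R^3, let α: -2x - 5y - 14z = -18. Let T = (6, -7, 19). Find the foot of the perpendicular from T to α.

(4, -12, 5)

Foot = T − λn with λ = (n·T − d)/|n|² = (-243 − (-18))/225 = -1.
Foot = (6, -7, 19) − (-1)·(-2, -5, -14) = (4, -12, 5).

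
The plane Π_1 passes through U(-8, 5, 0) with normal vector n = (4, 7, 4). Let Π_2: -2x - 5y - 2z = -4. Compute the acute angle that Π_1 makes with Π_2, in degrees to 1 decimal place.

Π_1: n·r = n·U gives 4x + 7y + 4z = 3.
cos θ = |n₁·n₂| / (|n₁||n₂|) = |-51| / (√81 · √33).
θ = arccos(0.98644) ≈ 9.4°.

9.4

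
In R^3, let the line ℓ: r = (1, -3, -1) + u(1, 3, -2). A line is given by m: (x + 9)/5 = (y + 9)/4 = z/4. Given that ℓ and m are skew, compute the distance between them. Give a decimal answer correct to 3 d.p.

4.743

m has direction (5, 4, 4) through (-9, -9, 0).
Common perpendicular direction n = (1, 3, -2) × (5, 4, 4) = (20, -14, -11).
With w = (-9, -9, 0) − (1, -3, -1) = (-10, -6, 1), w · n = -127.
Distance = |w · n| / |n| = |-127| / √717 ≈ 4.743.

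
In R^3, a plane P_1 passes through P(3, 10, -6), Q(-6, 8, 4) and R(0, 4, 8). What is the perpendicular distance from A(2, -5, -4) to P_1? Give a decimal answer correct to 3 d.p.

12.286

PQ = (-9, -2, 10), PR = (-3, -6, 14); a normal to P_1 is PQ × PR = (32, 96, 48).
Using P: P_1 has equation 32x + 96y + 48z = 768.
n·A − d = (32)·(2) + (96)·(-5) + (48)·(-4) − 768 = -1376; |n| = √12544.
Distance = |-1376| / √12544 = 1376/√12544 ≈ 12.286.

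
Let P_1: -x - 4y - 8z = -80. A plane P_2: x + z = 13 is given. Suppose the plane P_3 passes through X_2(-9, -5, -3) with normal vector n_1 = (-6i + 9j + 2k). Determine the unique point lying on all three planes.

(4, 1, 9)

P_3: n_1·r = n_1·X_2 gives -6x + 9y + 2z = 3.
Solving the 3×3 linear system -x - 4y - 8z = -80, x + z = 13, -6x + 9y + 2z = 3 (e.g. by elimination or Cramer's rule, determinant = -31) gives (4, 1, 9).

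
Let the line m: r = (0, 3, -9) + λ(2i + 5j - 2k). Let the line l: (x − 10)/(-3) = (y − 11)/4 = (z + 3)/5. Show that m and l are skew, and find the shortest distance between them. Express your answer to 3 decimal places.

l has direction (-3, 4, 5) through (10, 11, -3).
Common perpendicular direction n = (2, 5, -2) × (-3, 4, 5) = (33, -4, 23).
With w = (10, 11, -3) − (0, 3, -9) = (10, 8, 6), w · n = 436.
Since n ≠ 0 the lines are not parallel, and w · n = 436 ≠ 0 so they do not intersect; hence they are skew.
Distance = |w · n| / |n| = |436| / √1634 ≈ 10.786.

10.786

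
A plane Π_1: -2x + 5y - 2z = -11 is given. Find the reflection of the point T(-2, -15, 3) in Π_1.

(-10, 5, -5)

λ = (n·T − d)/|n|² = (-77 − (-11))/33 = -2.
Reflection = T − 2λn = (-2, -15, 3) − (-4)·(-2, 5, -2) = (-10, 5, -5).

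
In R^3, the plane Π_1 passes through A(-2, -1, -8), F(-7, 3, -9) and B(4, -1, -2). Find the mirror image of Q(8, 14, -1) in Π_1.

(-4, 2, 11)

AF = (-5, 4, -1), AB = (6, 0, 6); a normal to Π_1 is AF × AB = (24, 24, -24).
Using A: Π_1 has equation 24x + 24y - 24z = 120.
λ = (n·Q − d)/|n|² = (552 − 120)/1728 = 1/4.
Reflection = Q − 2λn = (8, 14, -1) − (1/2)·(24, 24, -24) = (-4, 2, 11).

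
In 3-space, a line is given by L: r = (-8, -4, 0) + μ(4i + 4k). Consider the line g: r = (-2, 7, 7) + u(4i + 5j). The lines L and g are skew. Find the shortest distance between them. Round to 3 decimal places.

6.031

Common perpendicular direction n = (4, 0, 4) × (4, 5, 0) = (-20, 16, 20).
With w = (-2, 7, 7) − (-8, -4, 0) = (6, 11, 7), w · n = 196.
Distance = |w · n| / |n| = |196| / √1056 ≈ 6.031.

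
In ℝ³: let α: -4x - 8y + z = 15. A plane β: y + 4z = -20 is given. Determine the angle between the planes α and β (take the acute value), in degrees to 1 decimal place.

cos θ = |n₁·n₂| / (|n₁||n₂|) = |-4| / (√81 · √17).
θ = arccos(0.10779) ≈ 83.8°.

83.8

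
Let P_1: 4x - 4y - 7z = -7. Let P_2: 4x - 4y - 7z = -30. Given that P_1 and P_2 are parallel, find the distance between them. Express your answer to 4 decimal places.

Same normal n = (4, -4, -7) with |n| = √81; distance = |-7 − (-30)| / |n| = 23/√81 ≈ 2.5556.

2.5556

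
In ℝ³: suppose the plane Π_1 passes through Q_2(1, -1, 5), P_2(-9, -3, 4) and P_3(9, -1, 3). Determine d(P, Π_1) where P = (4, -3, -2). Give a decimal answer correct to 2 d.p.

Q_2P_2 = (-10, -2, -1), Q_2P_3 = (8, 0, -2); a normal to Π_1 is Q_2P_2 × Q_2P_3 = (4, -28, 16).
Using Q_2: Π_1 has equation 4x - 28y + 16z = 112.
n·P − d = (4)·(4) + (-28)·(-3) + (16)·(-2) − 112 = -44; |n| = √1056.
Distance = |-44| / √1056 = 44/√1056 ≈ 1.35.

1.35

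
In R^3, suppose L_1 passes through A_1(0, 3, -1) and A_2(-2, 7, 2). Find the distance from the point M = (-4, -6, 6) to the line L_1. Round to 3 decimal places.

12.013

A direction vector for L_1 is A_2 − A_1 = (-2, 4, 3).
Taking (0, 3, -1) on L_1 with direction v = (-2, 4, 3): w = M − (0, 3, -1) = (-4, -9, 7), and w × v = (-55, -2, -34).
Distance = |w × v| / |v| = √4185 / √29 ≈ 12.013.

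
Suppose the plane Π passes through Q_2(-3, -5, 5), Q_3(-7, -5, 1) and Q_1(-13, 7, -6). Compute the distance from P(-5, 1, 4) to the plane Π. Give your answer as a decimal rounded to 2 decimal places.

1.06

Q_2Q_3 = (-4, 0, -4), Q_2Q_1 = (-10, 12, -11); a normal to Π is Q_2Q_3 × Q_2Q_1 = (48, -4, -48).
Using Q_2: Π has equation 48x - 4y - 48z = -364.
n·P − d = (48)·(-5) + (-4)·(1) + (-48)·(4) − (-364) = -72; |n| = √4624.
Distance = |-72| / √4624 = 72/√4624 ≈ 1.06.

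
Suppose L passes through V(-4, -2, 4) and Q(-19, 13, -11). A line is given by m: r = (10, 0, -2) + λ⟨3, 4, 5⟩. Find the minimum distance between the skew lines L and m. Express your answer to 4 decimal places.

A direction vector for L is Q − V = (-15, 15, -15).
Common perpendicular direction n = (-15, 15, -15) × (3, 4, 5) = (135, 30, -105).
With w = (10, 0, -2) − (-4, -2, 4) = (14, 2, -6), w · n = 2580.
Distance = |w · n| / |n| = |2580| / √30150 ≈ 14.8585.

14.8585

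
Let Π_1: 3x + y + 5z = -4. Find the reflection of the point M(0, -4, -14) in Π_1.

(12, 0, 6)

λ = (n·M − d)/|n|² = (-74 − (-4))/35 = -2.
Reflection = M − 2λn = (0, -4, -14) − (-4)·(3, 1, 5) = (12, 0, 6).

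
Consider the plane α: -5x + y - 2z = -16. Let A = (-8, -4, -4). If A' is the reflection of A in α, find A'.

(12, -8, 4)

λ = (n·A − d)/|n|² = (44 − (-16))/30 = 2.
Reflection = A − 2λn = (-8, -4, -4) − 4·(-5, 1, -2) = (12, -8, 4).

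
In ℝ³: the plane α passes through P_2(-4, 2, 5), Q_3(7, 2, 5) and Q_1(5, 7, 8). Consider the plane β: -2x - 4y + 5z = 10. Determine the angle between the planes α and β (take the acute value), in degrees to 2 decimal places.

P_2Q_3 = (11, 0, 0), P_2Q_1 = (9, 5, 3); a normal to α is P_2Q_3 × P_2Q_1 = (0, -33, 55).
Using P_2: α has equation -33y + 55z = 209.
cos θ = |n₁·n₂| / (|n₁||n₂|) = |407| / (√4114 · √45).
θ = arccos(0.94592) ≈ 18.93°.

18.93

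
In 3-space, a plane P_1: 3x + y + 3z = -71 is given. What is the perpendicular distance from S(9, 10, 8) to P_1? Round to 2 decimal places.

n·S − d = (3)·(9) + (1)·(10) + (3)·(8) − (-71) = 132; |n| = √19.
Distance = |132| / √19 = 132/√19 ≈ 30.28.

30.28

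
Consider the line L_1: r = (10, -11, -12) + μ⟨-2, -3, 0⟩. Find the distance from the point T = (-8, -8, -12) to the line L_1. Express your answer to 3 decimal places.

16.641

Taking (10, -11, -12) on L_1 with direction v = (-2, -3, 0): w = T − (10, -11, -12) = (-18, 3, 0), and w × v = (0, 0, 60).
Distance = |w × v| / |v| = √3600 / √13 ≈ 16.641.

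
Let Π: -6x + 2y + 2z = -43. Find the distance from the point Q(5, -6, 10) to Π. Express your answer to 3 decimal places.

3.166

n·Q − d = (-6)·(5) + (2)·(-6) + (2)·(10) − (-43) = 21; |n| = √44.
Distance = |21| / √44 = 21/√44 ≈ 3.166.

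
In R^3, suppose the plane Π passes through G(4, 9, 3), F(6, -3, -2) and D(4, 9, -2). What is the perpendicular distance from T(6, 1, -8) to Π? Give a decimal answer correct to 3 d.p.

GF = (2, -12, -5), GD = (0, 0, -5); a normal to Π is GF × GD = (60, 10, 0).
Using G: Π has equation 60x + 10y = 330.
n·T − d = (60)·(6) + (10)·(1) + (0)·(-8) − 330 = 40; |n| = √3700.
Distance = |40| / √3700 = 40/√3700 ≈ 0.658.

0.658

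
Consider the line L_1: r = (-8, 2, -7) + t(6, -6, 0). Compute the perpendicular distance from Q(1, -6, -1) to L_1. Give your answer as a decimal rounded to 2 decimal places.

Taking (-8, 2, -7) on L_1 with direction v = (6, -6, 0): w = Q − (-8, 2, -7) = (9, -8, 6), and w × v = (36, 36, -6).
Distance = |w × v| / |v| = √2628 / √72 ≈ 6.04.

6.04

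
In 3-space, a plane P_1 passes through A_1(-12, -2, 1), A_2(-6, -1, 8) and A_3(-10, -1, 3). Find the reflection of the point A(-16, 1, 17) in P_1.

(4, -7, 1)

A_1A_2 = (6, 1, 7), A_1A_3 = (2, 1, 2); a normal to P_1 is A_1A_2 × A_1A_3 = (-5, 2, 4).
Using A_1: P_1 has equation -5x + 2y + 4z = 60.
λ = (n·A − d)/|n|² = (150 − 60)/45 = 2.
Reflection = A − 2λn = (-16, 1, 17) − 4·(-5, 2, 4) = (4, -7, 1).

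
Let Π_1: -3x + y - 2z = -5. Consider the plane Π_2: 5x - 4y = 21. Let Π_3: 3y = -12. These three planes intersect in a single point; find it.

Solving the 3×3 linear system -3x + y - 2z = -5, 5x - 4y = 21, 3y = -12 (e.g. by elimination or Cramer's rule, determinant = -30) gives (1, -4, -1).

(1, -4, -1)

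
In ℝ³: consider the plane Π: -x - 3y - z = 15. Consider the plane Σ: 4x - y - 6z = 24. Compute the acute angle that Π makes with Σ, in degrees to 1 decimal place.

78.0

cos θ = |n₁·n₂| / (|n₁||n₂|) = |5| / (√11 · √53).
θ = arccos(0.20708) ≈ 78.0°.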